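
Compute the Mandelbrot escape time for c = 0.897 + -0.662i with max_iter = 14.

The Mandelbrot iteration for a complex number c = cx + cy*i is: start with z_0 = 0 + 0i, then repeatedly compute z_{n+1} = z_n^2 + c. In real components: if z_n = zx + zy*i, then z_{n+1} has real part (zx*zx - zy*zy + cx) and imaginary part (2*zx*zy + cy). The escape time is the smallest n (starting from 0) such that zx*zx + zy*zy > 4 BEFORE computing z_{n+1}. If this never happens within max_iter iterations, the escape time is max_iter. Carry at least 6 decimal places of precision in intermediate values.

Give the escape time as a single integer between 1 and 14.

Answer: 2

Derivation:
z_0 = 0 + 0i, c = 0.8970 + -0.6620i
Iter 1: z = 0.8970 + -0.6620i, |z|^2 = 1.2429
Iter 2: z = 1.2634 + -1.8496i, |z|^2 = 5.0172
Escaped at iteration 2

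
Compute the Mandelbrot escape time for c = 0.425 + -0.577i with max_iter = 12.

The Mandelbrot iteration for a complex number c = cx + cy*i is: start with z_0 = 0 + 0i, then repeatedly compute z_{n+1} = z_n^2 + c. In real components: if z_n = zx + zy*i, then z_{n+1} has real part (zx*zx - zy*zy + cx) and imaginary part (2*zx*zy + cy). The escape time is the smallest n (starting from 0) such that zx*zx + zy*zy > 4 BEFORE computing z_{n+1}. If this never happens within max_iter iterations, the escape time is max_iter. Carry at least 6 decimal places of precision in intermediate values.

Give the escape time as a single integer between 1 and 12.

z_0 = 0 + 0i, c = 0.4250 + -0.5770i
Iter 1: z = 0.4250 + -0.5770i, |z|^2 = 0.5136
Iter 2: z = 0.2727 + -1.0675i, |z|^2 = 1.2138
Iter 3: z = -0.6401 + -1.1592i, |z|^2 = 1.7534
Iter 4: z = -0.5090 + 0.9069i, |z|^2 = 1.0816
Iter 5: z = -0.1385 + -1.5002i, |z|^2 = 2.2699
Iter 6: z = -1.8066 + -0.1615i, |z|^2 = 3.2897
Iter 7: z = 3.6626 + 0.0064i, |z|^2 = 13.4146
Escaped at iteration 7

Answer: 7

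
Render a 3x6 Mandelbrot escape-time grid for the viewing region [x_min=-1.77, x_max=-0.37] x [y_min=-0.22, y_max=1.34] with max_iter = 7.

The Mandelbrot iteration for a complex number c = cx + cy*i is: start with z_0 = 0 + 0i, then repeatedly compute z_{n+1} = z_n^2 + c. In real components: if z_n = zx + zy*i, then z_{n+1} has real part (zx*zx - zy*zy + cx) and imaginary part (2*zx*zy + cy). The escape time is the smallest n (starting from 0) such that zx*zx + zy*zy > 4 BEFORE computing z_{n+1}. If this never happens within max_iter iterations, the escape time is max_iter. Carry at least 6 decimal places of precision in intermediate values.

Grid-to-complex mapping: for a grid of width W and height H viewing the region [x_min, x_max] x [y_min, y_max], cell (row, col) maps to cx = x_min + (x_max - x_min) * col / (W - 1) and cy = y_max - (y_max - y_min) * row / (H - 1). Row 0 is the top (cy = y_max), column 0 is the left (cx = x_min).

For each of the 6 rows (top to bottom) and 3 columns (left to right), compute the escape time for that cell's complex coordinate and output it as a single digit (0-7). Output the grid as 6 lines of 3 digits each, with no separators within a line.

Answer: 122
134
237
377
477
477

Derivation:
(row=0, col=0): c = -1.7700 + 1.3400i → escape time 1
(row=0, col=1): c = -1.0700 + 1.3400i → escape time 2
(row=0, col=2): c = -0.3700 + 1.3400i → escape time 2
(row=1, col=0): c = -1.7700 + 1.0280i → escape time 1
(row=1, col=1): c = -1.0700 + 1.0280i → escape time 3
(row=1, col=2): c = -0.3700 + 1.0280i → escape time 4
(row=2, col=0): c = -1.7700 + 0.7160i → escape time 2
(row=2, col=1): c = -1.0700 + 0.7160i → escape time 3
(row=2, col=2): c = -0.3700 + 0.7160i → escape time 7
(row=3, col=0): c = -1.7700 + 0.4040i → escape time 3
(row=3, col=1): c = -1.0700 + 0.4040i → escape time 7
(row=3, col=2): c = -0.3700 + 0.4040i → escape time 7
(row=4, col=0): c = -1.7700 + 0.0920i → escape time 4
(row=4, col=1): c = -1.0700 + 0.0920i → escape time 7
(row=4, col=2): c = -0.3700 + 0.0920i → escape time 7
(row=5, col=0): c = -1.7700 + -0.2200i → escape time 4
(row=5, col=1): c = -1.0700 + -0.2200i → escape time 7
(row=5, col=2): c = -0.3700 + -0.2200i → escape time 7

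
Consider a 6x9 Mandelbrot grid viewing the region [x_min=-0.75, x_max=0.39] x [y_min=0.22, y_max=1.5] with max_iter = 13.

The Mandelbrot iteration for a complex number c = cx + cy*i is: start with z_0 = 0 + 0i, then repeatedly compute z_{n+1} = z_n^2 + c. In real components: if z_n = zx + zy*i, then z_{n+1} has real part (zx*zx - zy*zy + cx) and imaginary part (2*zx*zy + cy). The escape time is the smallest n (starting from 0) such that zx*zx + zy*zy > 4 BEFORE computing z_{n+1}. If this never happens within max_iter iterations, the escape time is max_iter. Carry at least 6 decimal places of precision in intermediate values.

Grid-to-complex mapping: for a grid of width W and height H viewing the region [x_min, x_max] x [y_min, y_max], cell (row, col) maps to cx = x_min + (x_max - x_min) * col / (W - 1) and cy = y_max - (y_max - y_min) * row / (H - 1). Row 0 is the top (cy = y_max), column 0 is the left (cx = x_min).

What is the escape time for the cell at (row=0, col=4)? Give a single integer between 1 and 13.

Answer: 2

Derivation:
z_0 = 0 + 0i, c = 0.1620 + 1.5000i
Iter 1: z = 0.1620 + 1.5000i, |z|^2 = 2.2762
Iter 2: z = -2.0618 + 1.9860i, |z|^2 = 8.1950
Escaped at iteration 2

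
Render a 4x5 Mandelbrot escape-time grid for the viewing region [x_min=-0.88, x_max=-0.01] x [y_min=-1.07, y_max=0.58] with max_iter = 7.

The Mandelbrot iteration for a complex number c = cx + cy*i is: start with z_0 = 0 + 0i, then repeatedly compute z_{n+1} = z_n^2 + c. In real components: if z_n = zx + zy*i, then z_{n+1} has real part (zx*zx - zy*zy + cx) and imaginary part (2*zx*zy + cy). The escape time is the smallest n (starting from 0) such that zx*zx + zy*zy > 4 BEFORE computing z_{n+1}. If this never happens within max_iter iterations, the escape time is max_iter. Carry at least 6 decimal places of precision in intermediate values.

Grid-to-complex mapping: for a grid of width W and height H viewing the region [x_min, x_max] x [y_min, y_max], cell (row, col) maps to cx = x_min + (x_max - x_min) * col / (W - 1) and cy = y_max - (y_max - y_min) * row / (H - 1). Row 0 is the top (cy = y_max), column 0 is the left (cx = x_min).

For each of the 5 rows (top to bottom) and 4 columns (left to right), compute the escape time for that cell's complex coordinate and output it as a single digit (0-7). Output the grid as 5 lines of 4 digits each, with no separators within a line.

(row=0, col=0): c = -0.8800 + 0.5800i → escape time 5
(row=0, col=1): c = -0.5900 + 0.5800i → escape time 7
(row=0, col=2): c = -0.3000 + 0.5800i → escape time 7
(row=0, col=3): c = -0.0100 + 0.5800i → escape time 7
(row=1, col=0): c = -0.8800 + 0.1675i → escape time 7
(row=1, col=1): c = -0.5900 + 0.1675i → escape time 7
(row=1, col=2): c = -0.3000 + 0.1675i → escape time 7
(row=1, col=3): c = -0.0100 + 0.1675i → escape time 7
(row=2, col=0): c = -0.8800 + -0.2450i → escape time 7
(row=2, col=1): c = -0.5900 + -0.2450i → escape time 7
(row=2, col=2): c = -0.3000 + -0.2450i → escape time 7
(row=2, col=3): c = -0.0100 + -0.2450i → escape time 7
(row=3, col=0): c = -0.8800 + -0.6575i → escape time 4
(row=3, col=1): c = -0.5900 + -0.6575i → escape time 7
(row=3, col=2): c = -0.3000 + -0.6575i → escape time 7
(row=3, col=3): c = -0.0100 + -0.6575i → escape time 7
(row=4, col=0): c = -0.8800 + -1.0700i → escape time 3
(row=4, col=1): c = -0.5900 + -1.0700i → escape time 3
(row=4, col=2): c = -0.3000 + -1.0700i → escape time 5
(row=4, col=3): c = -0.0100 + -1.0700i → escape time 5

Answer: 5777
7777
7777
4777
3355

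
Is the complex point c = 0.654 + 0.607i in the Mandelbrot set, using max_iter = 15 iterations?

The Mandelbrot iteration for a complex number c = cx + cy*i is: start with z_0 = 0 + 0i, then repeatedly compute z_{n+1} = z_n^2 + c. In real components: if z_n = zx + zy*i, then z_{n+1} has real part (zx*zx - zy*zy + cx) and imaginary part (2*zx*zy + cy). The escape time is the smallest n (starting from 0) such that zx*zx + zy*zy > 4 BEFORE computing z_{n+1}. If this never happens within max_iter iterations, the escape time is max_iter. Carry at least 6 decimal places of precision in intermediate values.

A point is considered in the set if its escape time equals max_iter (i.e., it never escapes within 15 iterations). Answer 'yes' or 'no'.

z_0 = 0 + 0i, c = 0.6540 + 0.6070i
Iter 1: z = 0.6540 + 0.6070i, |z|^2 = 0.7962
Iter 2: z = 0.7133 + 1.4010i, |z|^2 = 2.4714
Iter 3: z = -0.7999 + 2.6055i, |z|^2 = 7.4286
Escaped at iteration 3

Answer: no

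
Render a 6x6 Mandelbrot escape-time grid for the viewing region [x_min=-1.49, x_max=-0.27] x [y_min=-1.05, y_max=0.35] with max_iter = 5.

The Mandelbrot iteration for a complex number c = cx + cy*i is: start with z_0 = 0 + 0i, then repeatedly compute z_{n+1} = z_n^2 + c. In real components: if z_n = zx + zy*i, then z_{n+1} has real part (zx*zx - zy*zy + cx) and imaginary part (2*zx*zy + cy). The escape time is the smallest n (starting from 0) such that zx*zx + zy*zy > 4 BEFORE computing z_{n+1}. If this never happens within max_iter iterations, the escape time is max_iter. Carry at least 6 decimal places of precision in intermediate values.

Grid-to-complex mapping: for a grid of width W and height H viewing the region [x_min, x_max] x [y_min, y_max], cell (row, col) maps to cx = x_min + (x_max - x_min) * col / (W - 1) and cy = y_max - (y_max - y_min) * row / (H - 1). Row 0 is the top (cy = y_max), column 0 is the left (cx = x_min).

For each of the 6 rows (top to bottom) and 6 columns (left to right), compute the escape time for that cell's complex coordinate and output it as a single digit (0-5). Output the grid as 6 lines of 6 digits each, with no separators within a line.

Answer: 455555
555555
555555
355555
333455
233345

Derivation:
(row=0, col=0): c = -1.4900 + 0.3500i → escape time 4
(row=0, col=1): c = -1.2460 + 0.3500i → escape time 5
(row=0, col=2): c = -1.0020 + 0.3500i → escape time 5
(row=0, col=3): c = -0.7580 + 0.3500i → escape time 5
(row=0, col=4): c = -0.5140 + 0.3500i → escape time 5
(row=0, col=5): c = -0.2700 + 0.3500i → escape time 5
(row=1, col=0): c = -1.4900 + 0.0700i → escape time 5
(row=1, col=1): c = -1.2460 + 0.0700i → escape time 5
(row=1, col=2): c = -1.0020 + 0.0700i → escape time 5
(row=1, col=3): c = -0.7580 + 0.0700i → escape time 5
(row=1, col=4): c = -0.5140 + 0.0700i → escape time 5
(row=1, col=5): c = -0.2700 + 0.0700i → escape time 5
(row=2, col=0): c = -1.4900 + -0.2100i → escape time 5
(row=2, col=1): c = -1.2460 + -0.2100i → escape time 5
(row=2, col=2): c = -1.0020 + -0.2100i → escape time 5
(row=2, col=3): c = -0.7580 + -0.2100i → escape time 5
(row=2, col=4): c = -0.5140 + -0.2100i → escape time 5
(row=2, col=5): c = -0.2700 + -0.2100i → escape time 5
(row=3, col=0): c = -1.4900 + -0.4900i → escape time 3
(row=3, col=1): c = -1.2460 + -0.4900i → escape time 5
(row=3, col=2): c = -1.0020 + -0.4900i → escape time 5
(row=3, col=3): c = -0.7580 + -0.4900i → escape time 5
(row=3, col=4): c = -0.5140 + -0.4900i → escape time 5
(row=3, col=5): c = -0.2700 + -0.4900i → escape time 5
(row=4, col=0): c = -1.4900 + -0.7700i → escape time 3
(row=4, col=1): c = -1.2460 + -0.7700i → escape time 3
(row=4, col=2): c = -1.0020 + -0.7700i → escape time 3
(row=4, col=3): c = -0.7580 + -0.7700i → escape time 4
(row=4, col=4): c = -0.5140 + -0.7700i → escape time 5
(row=4, col=5): c = -0.2700 + -0.7700i → escape time 5
(row=5, col=0): c = -1.4900 + -1.0500i → escape time 2
(row=5, col=1): c = -1.2460 + -1.0500i → escape time 3
(row=5, col=2): c = -1.0020 + -1.0500i → escape time 3
(row=5, col=3): c = -0.7580 + -1.0500i → escape time 3
(row=5, col=4): c = -0.5140 + -1.0500i → escape time 4
(row=5, col=5): c = -0.2700 + -1.0500i → escape time 5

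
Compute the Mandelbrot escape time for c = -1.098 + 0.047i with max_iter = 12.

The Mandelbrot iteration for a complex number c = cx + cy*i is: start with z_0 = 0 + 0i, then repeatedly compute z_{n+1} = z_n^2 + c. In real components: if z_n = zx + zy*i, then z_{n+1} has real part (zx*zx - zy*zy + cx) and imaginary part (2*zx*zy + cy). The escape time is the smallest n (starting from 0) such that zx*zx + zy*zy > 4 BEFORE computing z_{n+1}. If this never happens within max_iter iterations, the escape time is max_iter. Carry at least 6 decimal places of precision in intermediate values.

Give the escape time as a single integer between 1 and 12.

z_0 = 0 + 0i, c = -1.0980 + 0.0470i
Iter 1: z = -1.0980 + 0.0470i, |z|^2 = 1.2078
Iter 2: z = 0.1054 + -0.0562i, |z|^2 = 0.0143
Iter 3: z = -1.0901 + 0.0352i, |z|^2 = 1.1894
Iter 4: z = 0.0890 + -0.0296i, |z|^2 = 0.0088
Iter 5: z = -1.0910 + 0.0417i, |z|^2 = 1.1919
Iter 6: z = 0.0905 + -0.0440i, |z|^2 = 0.0101
Iter 7: z = -1.0918 + 0.0390i, |z|^2 = 1.1935
Iter 8: z = 0.0924 + -0.0382i, |z|^2 = 0.0100
Iter 9: z = -1.0909 + 0.0399i, |z|^2 = 1.1917
Iter 10: z = 0.0905 + -0.0401i, |z|^2 = 0.0098
Iter 11: z = -1.0914 + 0.0397i, |z|^2 = 1.1928

Answer: 12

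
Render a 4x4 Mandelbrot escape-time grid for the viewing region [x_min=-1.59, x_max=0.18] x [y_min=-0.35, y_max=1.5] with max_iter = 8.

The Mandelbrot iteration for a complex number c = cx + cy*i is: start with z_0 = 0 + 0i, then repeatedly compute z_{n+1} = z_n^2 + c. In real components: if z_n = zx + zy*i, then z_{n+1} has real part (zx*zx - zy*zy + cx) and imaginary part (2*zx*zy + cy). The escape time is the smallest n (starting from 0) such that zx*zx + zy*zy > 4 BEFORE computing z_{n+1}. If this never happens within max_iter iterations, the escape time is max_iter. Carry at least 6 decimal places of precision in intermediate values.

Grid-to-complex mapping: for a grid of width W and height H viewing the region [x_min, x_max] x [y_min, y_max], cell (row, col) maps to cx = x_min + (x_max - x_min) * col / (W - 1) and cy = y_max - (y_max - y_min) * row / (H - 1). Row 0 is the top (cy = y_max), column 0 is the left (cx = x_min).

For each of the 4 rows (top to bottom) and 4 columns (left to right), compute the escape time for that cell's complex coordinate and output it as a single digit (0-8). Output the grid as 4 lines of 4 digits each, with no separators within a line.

Answer: 1222
3355
4888
4888

Derivation:
(row=0, col=0): c = -1.5900 + 1.5000i → escape time 1
(row=0, col=1): c = -1.0000 + 1.5000i → escape time 2
(row=0, col=2): c = -0.4100 + 1.5000i → escape time 2
(row=0, col=3): c = 0.1800 + 1.5000i → escape time 2
(row=1, col=0): c = -1.5900 + 0.8833i → escape time 3
(row=1, col=1): c = -1.0000 + 0.8833i → escape time 3
(row=1, col=2): c = -0.4100 + 0.8833i → escape time 5
(row=1, col=3): c = 0.1800 + 0.8833i → escape time 5
(row=2, col=0): c = -1.5900 + 0.2667i → escape time 4
(row=2, col=1): c = -1.0000 + 0.2667i → escape time 8
(row=2, col=2): c = -0.4100 + 0.2667i → escape time 8
(row=2, col=3): c = 0.1800 + 0.2667i → escape time 8
(row=3, col=0): c = -1.5900 + -0.3500i → escape time 4
(row=3, col=1): c = -1.0000 + -0.3500i → escape time 8
(row=3, col=2): c = -0.4100 + -0.3500i → escape time 8
(row=3, col=3): c = 0.1800 + -0.3500i → escape time 8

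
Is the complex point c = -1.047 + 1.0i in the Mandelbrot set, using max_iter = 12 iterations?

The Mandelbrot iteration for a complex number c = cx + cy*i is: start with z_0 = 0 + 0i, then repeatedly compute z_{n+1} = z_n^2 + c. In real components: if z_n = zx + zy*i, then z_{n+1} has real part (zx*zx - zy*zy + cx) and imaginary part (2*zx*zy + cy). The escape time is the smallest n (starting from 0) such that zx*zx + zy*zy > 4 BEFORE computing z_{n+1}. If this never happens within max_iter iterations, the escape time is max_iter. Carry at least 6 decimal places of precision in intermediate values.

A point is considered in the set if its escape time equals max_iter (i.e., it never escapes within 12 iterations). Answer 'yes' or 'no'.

z_0 = 0 + 0i, c = -1.0470 + 1.0000i
Iter 1: z = -1.0470 + 1.0000i, |z|^2 = 2.0962
Iter 2: z = -0.9508 + -1.0940i, |z|^2 = 2.1008
Iter 3: z = -1.3398 + 3.0803i, |z|^2 = 11.2836
Escaped at iteration 3

Answer: no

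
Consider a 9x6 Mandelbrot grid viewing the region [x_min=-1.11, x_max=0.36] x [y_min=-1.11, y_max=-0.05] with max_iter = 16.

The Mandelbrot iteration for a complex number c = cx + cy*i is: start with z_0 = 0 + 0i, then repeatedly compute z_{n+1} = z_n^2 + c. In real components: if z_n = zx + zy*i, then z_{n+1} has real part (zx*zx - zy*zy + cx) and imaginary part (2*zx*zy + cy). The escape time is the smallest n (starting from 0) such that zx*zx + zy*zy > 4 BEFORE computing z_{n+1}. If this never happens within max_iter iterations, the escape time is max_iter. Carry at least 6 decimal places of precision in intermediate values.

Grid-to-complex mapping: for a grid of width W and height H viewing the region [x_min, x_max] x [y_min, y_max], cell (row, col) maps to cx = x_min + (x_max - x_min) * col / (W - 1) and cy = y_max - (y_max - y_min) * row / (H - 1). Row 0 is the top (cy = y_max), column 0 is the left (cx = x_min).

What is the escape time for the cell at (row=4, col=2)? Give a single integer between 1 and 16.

Answer: 4

Derivation:
z_0 = 0 + 0i, c = -0.7425 + -0.8980i
Iter 1: z = -0.7425 + -0.8980i, |z|^2 = 1.3577
Iter 2: z = -0.9976 + 0.4355i, |z|^2 = 1.1849
Iter 3: z = 0.0630 + -1.7670i, |z|^2 = 3.1261
Iter 4: z = -3.8607 + -1.1207i, |z|^2 = 16.1610
Escaped at iteration 4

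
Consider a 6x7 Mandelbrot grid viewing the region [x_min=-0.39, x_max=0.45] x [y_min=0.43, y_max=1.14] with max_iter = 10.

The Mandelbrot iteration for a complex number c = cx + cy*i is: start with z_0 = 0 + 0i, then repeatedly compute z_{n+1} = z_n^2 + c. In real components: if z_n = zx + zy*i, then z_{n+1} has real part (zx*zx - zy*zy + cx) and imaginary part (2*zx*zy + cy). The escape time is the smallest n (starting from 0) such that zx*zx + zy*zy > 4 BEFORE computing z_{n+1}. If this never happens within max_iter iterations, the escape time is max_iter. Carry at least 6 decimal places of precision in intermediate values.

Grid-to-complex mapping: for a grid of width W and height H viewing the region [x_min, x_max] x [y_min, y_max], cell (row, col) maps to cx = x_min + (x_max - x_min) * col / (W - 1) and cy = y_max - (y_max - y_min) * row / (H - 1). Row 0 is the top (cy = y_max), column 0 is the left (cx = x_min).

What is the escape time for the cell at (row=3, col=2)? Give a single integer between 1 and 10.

z_0 = 0 + 0i, c = -0.0540 + 0.7850i
Iter 1: z = -0.0540 + 0.7850i, |z|^2 = 0.6191
Iter 2: z = -0.6673 + 0.7002i, |z|^2 = 0.9356
Iter 3: z = -0.0990 + -0.1495i, |z|^2 = 0.0322
Iter 4: z = -0.0666 + 0.8146i, |z|^2 = 0.6680
Iter 5: z = -0.7132 + 0.6766i, |z|^2 = 0.9663
Iter 6: z = -0.0031 + -0.1800i, |z|^2 = 0.0324
Iter 7: z = -0.0864 + 0.7861i, |z|^2 = 0.6255
Iter 8: z = -0.6645 + 0.6492i, |z|^2 = 0.8630
Iter 9: z = -0.0338 + -0.0778i, |z|^2 = 0.0072

Answer: 10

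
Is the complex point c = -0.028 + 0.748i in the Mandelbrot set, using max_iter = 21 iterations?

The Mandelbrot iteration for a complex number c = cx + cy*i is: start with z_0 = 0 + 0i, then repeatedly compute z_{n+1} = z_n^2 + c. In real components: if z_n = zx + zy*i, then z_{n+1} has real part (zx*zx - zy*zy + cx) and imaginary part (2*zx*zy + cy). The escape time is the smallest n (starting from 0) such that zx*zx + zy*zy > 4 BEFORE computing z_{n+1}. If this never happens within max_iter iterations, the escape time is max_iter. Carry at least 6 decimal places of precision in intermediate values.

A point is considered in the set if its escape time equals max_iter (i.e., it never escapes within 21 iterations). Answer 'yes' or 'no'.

z_0 = 0 + 0i, c = -0.0280 + 0.7480i
Iter 1: z = -0.0280 + 0.7480i, |z|^2 = 0.5603
Iter 2: z = -0.5867 + 0.7061i, |z|^2 = 0.8428
Iter 3: z = -0.1824 + -0.0806i, |z|^2 = 0.0397
Iter 4: z = -0.0012 + 0.7774i, |z|^2 = 0.6043
Iter 5: z = -0.6323 + 0.7461i, |z|^2 = 0.9565
Iter 6: z = -0.1848 + -0.1955i, |z|^2 = 0.0724
Iter 7: z = -0.0321 + 0.8203i, |z|^2 = 0.6739
Iter 8: z = -0.6998 + 0.6954i, |z|^2 = 0.9732
Iter 9: z = -0.0218 + -0.2252i, |z|^2 = 0.0512
Iter 10: z = -0.0782 + 0.7578i, |z|^2 = 0.5804
Iter 11: z = -0.5962 + 0.6294i, |z|^2 = 0.7516
Iter 12: z = -0.0687 + -0.0025i, |z|^2 = 0.0047
Iter 13: z = -0.0233 + 0.7483i, |z|^2 = 0.5606
Iter 14: z = -0.5875 + 0.7132i, |z|^2 = 0.8537
Iter 15: z = -0.1915 + -0.0899i, |z|^2 = 0.0447
Iter 16: z = 0.0006 + 0.7824i, |z|^2 = 0.6122
Iter 17: z = -0.6402 + 0.7489i, |z|^2 = 0.9707
Iter 18: z = -0.1790 + -0.2109i, |z|^2 = 0.0765
Iter 19: z = -0.0404 + 0.8235i, |z|^2 = 0.6798
Iter 20: z = -0.7045 + 0.6814i, |z|^2 = 0.9607
Did not escape in 21 iterations → in set

Answer: yes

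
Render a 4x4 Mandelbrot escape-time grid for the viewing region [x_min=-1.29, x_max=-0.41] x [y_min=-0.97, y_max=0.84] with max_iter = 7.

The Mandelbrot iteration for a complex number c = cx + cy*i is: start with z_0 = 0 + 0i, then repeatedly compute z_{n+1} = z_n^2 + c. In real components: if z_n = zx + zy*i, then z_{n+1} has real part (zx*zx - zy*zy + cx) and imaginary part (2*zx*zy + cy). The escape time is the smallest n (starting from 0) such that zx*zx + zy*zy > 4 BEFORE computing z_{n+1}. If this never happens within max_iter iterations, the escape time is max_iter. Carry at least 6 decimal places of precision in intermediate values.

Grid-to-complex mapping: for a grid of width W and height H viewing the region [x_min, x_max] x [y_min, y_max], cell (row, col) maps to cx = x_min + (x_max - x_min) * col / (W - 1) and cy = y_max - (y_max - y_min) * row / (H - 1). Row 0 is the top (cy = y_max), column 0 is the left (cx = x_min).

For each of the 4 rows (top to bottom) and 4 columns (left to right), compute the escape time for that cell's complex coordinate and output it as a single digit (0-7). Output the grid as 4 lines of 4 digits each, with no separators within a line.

Answer: 3345
7777
7777
3344

Derivation:
(row=0, col=0): c = -1.2900 + 0.8400i → escape time 3
(row=0, col=1): c = -0.9967 + 0.8400i → escape time 3
(row=0, col=2): c = -0.7033 + 0.8400i → escape time 4
(row=0, col=3): c = -0.4100 + 0.8400i → escape time 5
(row=1, col=0): c = -1.2900 + 0.2367i → escape time 7
(row=1, col=1): c = -0.9967 + 0.2367i → escape time 7
(row=1, col=2): c = -0.7033 + 0.2367i → escape time 7
(row=1, col=3): c = -0.4100 + 0.2367i → escape time 7
(row=2, col=0): c = -1.2900 + -0.3667i → escape time 7
(row=2, col=1): c = -0.9967 + -0.3667i → escape time 7
(row=2, col=2): c = -0.7033 + -0.3667i → escape time 7
(row=2, col=3): c = -0.4100 + -0.3667i → escape time 7
(row=3, col=0): c = -1.2900 + -0.9700i → escape time 3
(row=3, col=1): c = -0.9967 + -0.9700i → escape time 3
(row=3, col=2): c = -0.7033 + -0.9700i → escape time 4
(row=3, col=3): c = -0.4100 + -0.9700i → escape time 4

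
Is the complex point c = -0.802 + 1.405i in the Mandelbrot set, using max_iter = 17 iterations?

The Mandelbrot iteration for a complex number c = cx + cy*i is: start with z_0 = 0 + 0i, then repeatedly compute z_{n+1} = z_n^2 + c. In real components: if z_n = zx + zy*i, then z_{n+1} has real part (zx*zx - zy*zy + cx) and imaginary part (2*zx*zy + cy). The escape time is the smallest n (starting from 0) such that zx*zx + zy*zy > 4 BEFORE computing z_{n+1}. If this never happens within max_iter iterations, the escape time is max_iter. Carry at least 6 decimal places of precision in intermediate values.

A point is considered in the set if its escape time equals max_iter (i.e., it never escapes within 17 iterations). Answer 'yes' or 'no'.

z_0 = 0 + 0i, c = -0.8020 + 1.4050i
Iter 1: z = -0.8020 + 1.4050i, |z|^2 = 2.6172
Iter 2: z = -2.1328 + -0.8486i, |z|^2 = 5.2691
Escaped at iteration 2

Answer: no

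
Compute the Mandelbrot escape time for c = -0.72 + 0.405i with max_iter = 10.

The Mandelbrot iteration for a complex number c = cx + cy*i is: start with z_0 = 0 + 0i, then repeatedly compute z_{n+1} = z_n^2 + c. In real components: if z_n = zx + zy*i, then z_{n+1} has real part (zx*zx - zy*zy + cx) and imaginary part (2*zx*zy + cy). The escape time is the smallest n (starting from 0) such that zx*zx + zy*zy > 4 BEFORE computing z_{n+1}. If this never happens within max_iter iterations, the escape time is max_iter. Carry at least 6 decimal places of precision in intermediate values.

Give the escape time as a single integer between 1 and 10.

Answer: 9

Derivation:
z_0 = 0 + 0i, c = -0.7200 + 0.4050i
Iter 1: z = -0.7200 + 0.4050i, |z|^2 = 0.6824
Iter 2: z = -0.3656 + -0.1782i, |z|^2 = 0.1654
Iter 3: z = -0.6181 + 0.5353i, |z|^2 = 0.6686
Iter 4: z = -0.6245 + -0.2567i, |z|^2 = 0.4560
Iter 5: z = -0.3959 + 0.7257i, |z|^2 = 0.6833
Iter 6: z = -1.0899 + -0.1695i, |z|^2 = 1.2166
Iter 7: z = 0.4391 + 0.7745i, |z|^2 = 0.7927
Iter 8: z = -1.1270 + 1.0852i, |z|^2 = 2.4479
Iter 9: z = -0.6275 + -2.0411i, |z|^2 = 4.5599
Escaped at iteration 9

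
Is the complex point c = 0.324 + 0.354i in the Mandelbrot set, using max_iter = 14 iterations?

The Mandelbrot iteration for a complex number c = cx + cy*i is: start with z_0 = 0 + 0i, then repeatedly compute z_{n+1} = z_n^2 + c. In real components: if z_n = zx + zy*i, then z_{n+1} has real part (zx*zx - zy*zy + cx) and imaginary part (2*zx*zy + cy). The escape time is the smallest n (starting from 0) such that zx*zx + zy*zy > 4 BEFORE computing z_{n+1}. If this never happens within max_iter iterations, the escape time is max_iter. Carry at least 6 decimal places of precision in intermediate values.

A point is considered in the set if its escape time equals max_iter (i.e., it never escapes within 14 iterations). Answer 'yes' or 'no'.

Answer: yes

Derivation:
z_0 = 0 + 0i, c = 0.3240 + 0.3540i
Iter 1: z = 0.3240 + 0.3540i, |z|^2 = 0.2303
Iter 2: z = 0.3037 + 0.5834i, |z|^2 = 0.4326
Iter 3: z = 0.0759 + 0.7083i, |z|^2 = 0.5075
Iter 4: z = -0.1719 + 0.4615i, |z|^2 = 0.2425
Iter 5: z = 0.1406 + 0.1953i, |z|^2 = 0.0579
Iter 6: z = 0.3056 + 0.4089i, |z|^2 = 0.2606
Iter 7: z = 0.2502 + 0.6040i, |z|^2 = 0.4274
Iter 8: z = 0.0218 + 0.6562i, |z|^2 = 0.4311
Iter 9: z = -0.1061 + 0.3827i, |z|^2 = 0.1577
Iter 10: z = 0.1888 + 0.2728i, |z|^2 = 0.1101
Iter 11: z = 0.2853 + 0.4570i, |z|^2 = 0.2902
Iter 12: z = 0.1965 + 0.6147i, |z|^2 = 0.4165
Iter 13: z = -0.0153 + 0.5956i, |z|^2 = 0.3550
Did not escape in 14 iterations → in set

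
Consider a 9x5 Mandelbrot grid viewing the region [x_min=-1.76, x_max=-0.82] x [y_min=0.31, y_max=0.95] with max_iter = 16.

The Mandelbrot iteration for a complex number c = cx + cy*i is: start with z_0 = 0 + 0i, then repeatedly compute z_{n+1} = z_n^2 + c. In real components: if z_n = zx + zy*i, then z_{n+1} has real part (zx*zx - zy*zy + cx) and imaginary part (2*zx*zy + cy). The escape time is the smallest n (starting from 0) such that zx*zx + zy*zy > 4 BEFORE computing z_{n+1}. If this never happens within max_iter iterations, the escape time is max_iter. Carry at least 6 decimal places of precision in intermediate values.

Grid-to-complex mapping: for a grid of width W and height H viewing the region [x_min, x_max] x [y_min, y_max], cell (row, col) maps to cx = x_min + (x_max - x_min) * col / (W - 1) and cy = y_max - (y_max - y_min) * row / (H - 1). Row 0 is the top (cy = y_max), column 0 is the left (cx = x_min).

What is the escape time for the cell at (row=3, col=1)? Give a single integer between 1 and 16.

z_0 = 0 + 0i, c = -1.6425 + 0.4700i
Iter 1: z = -1.6425 + 0.4700i, |z|^2 = 2.9187
Iter 2: z = 0.8344 + -1.0740i, |z|^2 = 1.8496
Iter 3: z = -2.0996 + -1.3222i, |z|^2 = 6.1567
Escaped at iteration 3

Answer: 3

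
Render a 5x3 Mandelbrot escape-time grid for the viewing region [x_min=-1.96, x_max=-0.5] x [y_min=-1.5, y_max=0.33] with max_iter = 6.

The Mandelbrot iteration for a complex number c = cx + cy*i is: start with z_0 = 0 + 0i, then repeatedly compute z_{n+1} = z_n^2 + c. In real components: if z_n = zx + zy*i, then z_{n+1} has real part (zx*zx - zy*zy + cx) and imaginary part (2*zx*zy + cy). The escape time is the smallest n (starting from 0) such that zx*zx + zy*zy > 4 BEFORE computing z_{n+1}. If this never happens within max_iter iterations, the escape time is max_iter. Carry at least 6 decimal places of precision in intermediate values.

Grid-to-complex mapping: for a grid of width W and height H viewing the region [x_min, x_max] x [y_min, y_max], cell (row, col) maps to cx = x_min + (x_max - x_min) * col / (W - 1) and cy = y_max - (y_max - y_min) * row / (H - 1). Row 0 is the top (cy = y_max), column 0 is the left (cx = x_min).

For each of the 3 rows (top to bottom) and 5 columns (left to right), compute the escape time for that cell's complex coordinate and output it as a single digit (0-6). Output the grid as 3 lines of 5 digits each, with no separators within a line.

Answer: 24666
13356
11222

Derivation:
(row=0, col=0): c = -1.9600 + 0.3300i → escape time 2
(row=0, col=1): c = -1.5950 + 0.3300i → escape time 4
(row=0, col=2): c = -1.2300 + 0.3300i → escape time 6
(row=0, col=3): c = -0.8650 + 0.3300i → escape time 6
(row=0, col=4): c = -0.5000 + 0.3300i → escape time 6
(row=1, col=0): c = -1.9600 + -0.5850i → escape time 1
(row=1, col=1): c = -1.5950 + -0.5850i → escape time 3
(row=1, col=2): c = -1.2300 + -0.5850i → escape time 3
(row=1, col=3): c = -0.8650 + -0.5850i → escape time 5
(row=1, col=4): c = -0.5000 + -0.5850i → escape time 6
(row=2, col=0): c = -1.9600 + -1.5000i → escape time 1
(row=2, col=1): c = -1.5950 + -1.5000i → escape time 1
(row=2, col=2): c = -1.2300 + -1.5000i → escape time 2
(row=2, col=3): c = -0.8650 + -1.5000i → escape time 2
(row=2, col=4): c = -0.5000 + -1.5000i → escape time 2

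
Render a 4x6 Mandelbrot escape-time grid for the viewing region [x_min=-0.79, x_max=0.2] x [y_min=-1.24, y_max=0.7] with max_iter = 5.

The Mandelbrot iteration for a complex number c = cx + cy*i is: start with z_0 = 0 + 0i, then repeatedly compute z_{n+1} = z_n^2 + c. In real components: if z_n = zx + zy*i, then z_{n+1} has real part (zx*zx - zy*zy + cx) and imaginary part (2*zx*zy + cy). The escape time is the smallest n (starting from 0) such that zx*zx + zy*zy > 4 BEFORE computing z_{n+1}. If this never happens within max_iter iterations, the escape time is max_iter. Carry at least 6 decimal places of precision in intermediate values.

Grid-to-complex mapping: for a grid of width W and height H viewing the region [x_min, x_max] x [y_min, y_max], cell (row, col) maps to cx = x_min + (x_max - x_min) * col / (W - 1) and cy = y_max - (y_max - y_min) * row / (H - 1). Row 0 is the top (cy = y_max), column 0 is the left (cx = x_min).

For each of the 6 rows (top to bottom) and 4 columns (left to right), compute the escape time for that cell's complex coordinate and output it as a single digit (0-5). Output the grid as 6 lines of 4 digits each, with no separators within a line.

Answer: 4555
5555
5555
5555
4555
3332

Derivation:
(row=0, col=0): c = -0.7900 + 0.7000i → escape time 4
(row=0, col=1): c = -0.4600 + 0.7000i → escape time 5
(row=0, col=2): c = -0.1300 + 0.7000i → escape time 5
(row=0, col=3): c = 0.2000 + 0.7000i → escape time 5
(row=1, col=0): c = -0.7900 + 0.3120i → escape time 5
(row=1, col=1): c = -0.4600 + 0.3120i → escape time 5
(row=1, col=2): c = -0.1300 + 0.3120i → escape time 5
(row=1, col=3): c = 0.2000 + 0.3120i → escape time 5
(row=2, col=0): c = -0.7900 + -0.0760i → escape time 5
(row=2, col=1): c = -0.4600 + -0.0760i → escape time 5
(row=2, col=2): c = -0.1300 + -0.0760i → escape time 5
(row=2, col=3): c = 0.2000 + -0.0760i → escape time 5
(row=3, col=0): c = -0.7900 + -0.4640i → escape time 5
(row=3, col=1): c = -0.4600 + -0.4640i → escape time 5
(row=3, col=2): c = -0.1300 + -0.4640i → escape time 5
(row=3, col=3): c = 0.2000 + -0.4640i → escape time 5
(row=4, col=0): c = -0.7900 + -0.8520i → escape time 4
(row=4, col=1): c = -0.4600 + -0.8520i → escape time 5
(row=4, col=2): c = -0.1300 + -0.8520i → escape time 5
(row=4, col=3): c = 0.2000 + -0.8520i → escape time 5
(row=5, col=0): c = -0.7900 + -1.2400i → escape time 3
(row=5, col=1): c = -0.4600 + -1.2400i → escape time 3
(row=5, col=2): c = -0.1300 + -1.2400i → escape time 3
(row=5, col=3): c = 0.2000 + -1.2400i → escape time 2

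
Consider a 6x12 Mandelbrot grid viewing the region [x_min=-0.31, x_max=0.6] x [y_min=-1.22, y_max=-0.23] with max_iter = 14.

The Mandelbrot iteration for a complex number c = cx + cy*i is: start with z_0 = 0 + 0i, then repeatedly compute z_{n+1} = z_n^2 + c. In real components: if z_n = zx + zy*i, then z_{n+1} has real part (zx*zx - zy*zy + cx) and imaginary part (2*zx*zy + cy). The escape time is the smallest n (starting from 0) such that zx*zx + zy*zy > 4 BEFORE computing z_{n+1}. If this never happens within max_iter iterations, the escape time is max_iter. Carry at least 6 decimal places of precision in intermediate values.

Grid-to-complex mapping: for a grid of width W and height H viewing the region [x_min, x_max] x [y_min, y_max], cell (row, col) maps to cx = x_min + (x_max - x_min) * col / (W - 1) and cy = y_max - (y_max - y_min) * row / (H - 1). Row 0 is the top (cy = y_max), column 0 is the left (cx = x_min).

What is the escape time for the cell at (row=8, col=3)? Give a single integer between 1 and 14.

z_0 = 0 + 0i, c = 0.2360 + -0.9500i
Iter 1: z = 0.2360 + -0.9500i, |z|^2 = 0.9582
Iter 2: z = -0.6108 + -1.3984i, |z|^2 = 2.3286
Iter 3: z = -1.3464 + 0.7583i, |z|^2 = 2.3879
Iter 4: z = 1.4739 + -2.9920i, |z|^2 = 11.1244
Escaped at iteration 4

Answer: 4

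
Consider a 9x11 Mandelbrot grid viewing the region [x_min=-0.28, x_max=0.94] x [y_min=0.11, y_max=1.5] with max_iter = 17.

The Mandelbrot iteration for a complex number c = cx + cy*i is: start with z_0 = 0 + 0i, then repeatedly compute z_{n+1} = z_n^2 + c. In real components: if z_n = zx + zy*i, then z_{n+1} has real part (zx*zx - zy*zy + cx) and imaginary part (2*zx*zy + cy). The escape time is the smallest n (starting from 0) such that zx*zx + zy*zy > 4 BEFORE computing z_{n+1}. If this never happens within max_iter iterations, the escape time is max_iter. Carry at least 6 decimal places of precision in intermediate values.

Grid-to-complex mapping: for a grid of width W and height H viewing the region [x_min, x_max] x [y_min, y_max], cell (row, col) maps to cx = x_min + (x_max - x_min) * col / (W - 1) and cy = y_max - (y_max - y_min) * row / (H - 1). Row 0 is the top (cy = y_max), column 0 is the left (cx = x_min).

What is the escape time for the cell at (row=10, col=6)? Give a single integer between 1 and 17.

Answer: 4

Derivation:
z_0 = 0 + 0i, c = 0.6350 + 0.1100i
Iter 1: z = 0.6350 + 0.1100i, |z|^2 = 0.4153
Iter 2: z = 1.0261 + 0.2497i, |z|^2 = 1.1153
Iter 3: z = 1.6256 + 0.6224i, |z|^2 = 3.0300
Iter 4: z = 2.8901 + 2.1337i, |z|^2 = 12.9051
Escaped at iteration 4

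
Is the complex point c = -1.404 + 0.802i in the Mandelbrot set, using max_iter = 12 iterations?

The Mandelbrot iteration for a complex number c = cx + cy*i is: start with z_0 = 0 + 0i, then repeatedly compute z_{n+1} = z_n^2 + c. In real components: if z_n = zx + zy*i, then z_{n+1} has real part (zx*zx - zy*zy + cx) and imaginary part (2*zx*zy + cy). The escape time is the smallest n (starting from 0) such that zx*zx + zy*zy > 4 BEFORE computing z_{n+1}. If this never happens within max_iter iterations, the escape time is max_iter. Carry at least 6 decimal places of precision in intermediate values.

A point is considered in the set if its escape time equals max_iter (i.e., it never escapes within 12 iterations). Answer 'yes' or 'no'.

Answer: no

Derivation:
z_0 = 0 + 0i, c = -1.4040 + 0.8020i
Iter 1: z = -1.4040 + 0.8020i, |z|^2 = 2.6144
Iter 2: z = -0.0760 + -1.4500i, |z|^2 = 2.1083
Iter 3: z = -3.5008 + 1.0224i, |z|^2 = 13.3006
Escaped at iteration 3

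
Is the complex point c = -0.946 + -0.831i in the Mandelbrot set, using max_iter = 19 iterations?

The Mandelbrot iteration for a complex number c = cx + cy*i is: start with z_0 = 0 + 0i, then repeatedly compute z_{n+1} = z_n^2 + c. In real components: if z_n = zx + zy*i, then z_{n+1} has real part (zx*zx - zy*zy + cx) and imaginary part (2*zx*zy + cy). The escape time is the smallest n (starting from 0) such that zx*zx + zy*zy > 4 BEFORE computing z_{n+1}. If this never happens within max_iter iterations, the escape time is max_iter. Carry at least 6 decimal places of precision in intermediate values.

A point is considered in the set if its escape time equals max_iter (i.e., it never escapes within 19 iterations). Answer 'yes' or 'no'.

Answer: no

Derivation:
z_0 = 0 + 0i, c = -0.9460 + -0.8310i
Iter 1: z = -0.9460 + -0.8310i, |z|^2 = 1.5855
Iter 2: z = -0.7416 + 0.7413i, |z|^2 = 1.0995
Iter 3: z = -0.9454 + -1.9305i, |z|^2 = 4.6206
Escaped at iteration 3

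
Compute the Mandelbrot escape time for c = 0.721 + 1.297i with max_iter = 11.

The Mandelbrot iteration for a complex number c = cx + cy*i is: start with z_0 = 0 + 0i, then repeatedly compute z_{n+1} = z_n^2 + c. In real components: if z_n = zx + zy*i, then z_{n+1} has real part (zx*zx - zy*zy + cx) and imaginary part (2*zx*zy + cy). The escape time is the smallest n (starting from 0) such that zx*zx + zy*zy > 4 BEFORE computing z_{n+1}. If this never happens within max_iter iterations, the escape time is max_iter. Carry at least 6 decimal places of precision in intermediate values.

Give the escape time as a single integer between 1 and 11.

Answer: 2

Derivation:
z_0 = 0 + 0i, c = 0.7210 + 1.2970i
Iter 1: z = 0.7210 + 1.2970i, |z|^2 = 2.2020
Iter 2: z = -0.4414 + 3.1673i, |z|^2 = 10.2264
Escaped at iteration 2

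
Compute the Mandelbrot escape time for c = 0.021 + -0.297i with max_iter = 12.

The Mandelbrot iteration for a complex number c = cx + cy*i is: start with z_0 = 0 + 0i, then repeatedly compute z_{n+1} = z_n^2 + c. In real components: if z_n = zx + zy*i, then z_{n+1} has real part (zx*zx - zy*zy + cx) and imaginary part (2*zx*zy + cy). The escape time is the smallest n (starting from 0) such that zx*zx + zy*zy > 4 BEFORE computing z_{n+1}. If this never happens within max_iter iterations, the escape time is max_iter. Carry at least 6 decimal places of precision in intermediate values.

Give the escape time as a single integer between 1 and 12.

Answer: 12

Derivation:
z_0 = 0 + 0i, c = 0.0210 + -0.2970i
Iter 1: z = 0.0210 + -0.2970i, |z|^2 = 0.0886
Iter 2: z = -0.0668 + -0.3095i, |z|^2 = 0.1002
Iter 3: z = -0.0703 + -0.2557i, |z|^2 = 0.0703
Iter 4: z = -0.0394 + -0.2610i, |z|^2 = 0.0697
Iter 5: z = -0.0456 + -0.2764i, |z|^2 = 0.0785
Iter 6: z = -0.0533 + -0.2718i, |z|^2 = 0.0767
Iter 7: z = -0.0500 + -0.2680i, |z|^2 = 0.0743
Iter 8: z = -0.0483 + -0.2702i, |z|^2 = 0.0753
Iter 9: z = -0.0497 + -0.2709i, |z|^2 = 0.0758
Iter 10: z = -0.0499 + -0.2701i, |z|^2 = 0.0754
Iter 11: z = -0.0495 + -0.2700i, |z|^2 = 0.0754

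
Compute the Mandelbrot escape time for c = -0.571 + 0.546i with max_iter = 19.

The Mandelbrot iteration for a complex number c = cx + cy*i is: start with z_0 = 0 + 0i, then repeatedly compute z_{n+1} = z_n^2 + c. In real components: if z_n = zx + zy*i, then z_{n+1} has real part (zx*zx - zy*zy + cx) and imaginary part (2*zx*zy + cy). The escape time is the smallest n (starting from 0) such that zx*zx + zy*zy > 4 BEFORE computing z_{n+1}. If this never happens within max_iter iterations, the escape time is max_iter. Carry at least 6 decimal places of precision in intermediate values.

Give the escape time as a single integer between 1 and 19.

z_0 = 0 + 0i, c = -0.5710 + 0.5460i
Iter 1: z = -0.5710 + 0.5460i, |z|^2 = 0.6242
Iter 2: z = -0.5431 + -0.0775i, |z|^2 = 0.3009
Iter 3: z = -0.2821 + 0.6302i, |z|^2 = 0.4767
Iter 4: z = -0.8886 + 0.1905i, |z|^2 = 0.8259
Iter 5: z = 0.1823 + 0.2075i, |z|^2 = 0.0763
Iter 6: z = -0.5808 + 0.6217i, |z|^2 = 0.7238
Iter 7: z = -0.6201 + -0.1762i, |z|^2 = 0.4156
Iter 8: z = -0.2175 + 0.7645i, |z|^2 = 0.6317
Iter 9: z = -1.1081 + 0.2135i, |z|^2 = 1.2735
Iter 10: z = 0.6114 + 0.0729i, |z|^2 = 0.3791
Iter 11: z = -0.2025 + 0.6351i, |z|^2 = 0.4443
Iter 12: z = -0.9333 + 0.2888i, |z|^2 = 0.9545
Iter 13: z = 0.2167 + 0.0069i, |z|^2 = 0.0470
Iter 14: z = -0.5241 + 0.5490i, |z|^2 = 0.5761
Iter 15: z = -0.5977 + -0.0295i, |z|^2 = 0.3582
Iter 16: z = -0.2146 + 0.5812i, |z|^2 = 0.3839
Iter 17: z = -0.8628 + 0.2966i, |z|^2 = 0.8323
Iter 18: z = 0.0854 + 0.0343i, |z|^2 = 0.0085

Answer: 19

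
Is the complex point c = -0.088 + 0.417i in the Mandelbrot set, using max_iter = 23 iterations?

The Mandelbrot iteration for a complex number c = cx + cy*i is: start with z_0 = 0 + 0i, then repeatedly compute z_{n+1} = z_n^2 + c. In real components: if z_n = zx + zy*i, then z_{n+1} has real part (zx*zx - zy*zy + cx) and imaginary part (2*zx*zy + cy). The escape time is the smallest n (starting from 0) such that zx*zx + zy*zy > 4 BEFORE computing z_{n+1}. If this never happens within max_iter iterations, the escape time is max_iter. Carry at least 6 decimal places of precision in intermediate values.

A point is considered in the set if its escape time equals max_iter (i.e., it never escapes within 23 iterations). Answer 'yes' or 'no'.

z_0 = 0 + 0i, c = -0.0880 + 0.4170i
Iter 1: z = -0.0880 + 0.4170i, |z|^2 = 0.1816
Iter 2: z = -0.2541 + 0.3436i, |z|^2 = 0.1827
Iter 3: z = -0.1415 + 0.2423i, |z|^2 = 0.0787
Iter 4: z = -0.1267 + 0.3484i, |z|^2 = 0.1375
Iter 5: z = -0.1933 + 0.3287i, |z|^2 = 0.1454
Iter 6: z = -0.1587 + 0.2899i, |z|^2 = 0.1092
Iter 7: z = -0.1469 + 0.3250i, |z|^2 = 0.1272
Iter 8: z = -0.1721 + 0.3215i, |z|^2 = 0.1330
Iter 9: z = -0.1618 + 0.3064i, |z|^2 = 0.1200
Iter 10: z = -0.1557 + 0.3179i, |z|^2 = 0.1253
Iter 11: z = -0.1648 + 0.3180i, |z|^2 = 0.1283
Iter 12: z = -0.1620 + 0.3122i, |z|^2 = 0.1237
Iter 13: z = -0.1592 + 0.3159i, |z|^2 = 0.1251
Iter 14: z = -0.1624 + 0.3164i, |z|^2 = 0.1265
Iter 15: z = -0.1617 + 0.3142i, |z|^2 = 0.1249
Iter 16: z = -0.1606 + 0.3154i, |z|^2 = 0.1252
Iter 17: z = -0.1617 + 0.3157i, |z|^2 = 0.1258
Iter 18: z = -0.1615 + 0.3149i, |z|^2 = 0.1253
Iter 19: z = -0.1611 + 0.3153i, |z|^2 = 0.1253
Iter 20: z = -0.1614 + 0.3154i, |z|^2 = 0.1256
Iter 21: z = -0.1614 + 0.3151i, |z|^2 = 0.1254
Iter 22: z = -0.1613 + 0.3152i, |z|^2 = 0.1254
Did not escape in 23 iterations → in set

Answer: yes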